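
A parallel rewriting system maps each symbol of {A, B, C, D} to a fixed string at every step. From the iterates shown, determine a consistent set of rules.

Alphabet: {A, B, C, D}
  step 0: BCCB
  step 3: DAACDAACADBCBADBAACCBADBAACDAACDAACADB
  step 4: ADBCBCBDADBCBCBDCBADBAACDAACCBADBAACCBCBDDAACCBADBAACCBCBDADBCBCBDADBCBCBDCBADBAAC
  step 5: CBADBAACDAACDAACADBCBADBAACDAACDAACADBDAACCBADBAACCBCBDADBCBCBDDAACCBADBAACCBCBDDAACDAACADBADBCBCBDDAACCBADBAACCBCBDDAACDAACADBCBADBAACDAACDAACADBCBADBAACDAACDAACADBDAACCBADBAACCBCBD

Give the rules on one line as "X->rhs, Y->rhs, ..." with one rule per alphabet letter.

A->CB, B->AAC, C->D, D->ADB

  step 4 ⇒ step 5: ADBCBCBDADBCBCBDCBADBAACDAACCBADBAACCBCBDDAACCBADBAACCBCBDADBCBCBDADBCBCBDCBADBAAC ⇒ CB·ADB·AAC·D·AAC·D·AAC·ADB·CB·ADB·AAC·D·AAC·D·AAC·ADB·D·AAC·CB·ADB·AAC·CB·CB·D·ADB·CB·CB·D·D·AAC·CB·ADB·AAC·CB·CB·D·D·AAC·D·AAC·ADB·ADB·CB·CB·D·D·AAC·CB·ADB·AAC·CB·CB·D·D·AAC·D·AAC·ADB·CB·ADB·AAC·D·AAC·D·AAC·ADB·CB·ADB·AAC·D·AAC·D·AAC·ADB·D·AAC·CB·ADB·AAC·CB·CB·D
    A ↦ CB
    B ↦ AAC
    C ↦ D
    D ↦ ADB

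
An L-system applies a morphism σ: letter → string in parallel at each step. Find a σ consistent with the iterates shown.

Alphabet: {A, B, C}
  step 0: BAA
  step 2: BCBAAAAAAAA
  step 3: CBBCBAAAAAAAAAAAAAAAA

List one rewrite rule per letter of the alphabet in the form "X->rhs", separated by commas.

A->AA, B->CB, C->B

  step 2 ⇒ step 3: BCBAAAAAAAA ⇒ CB·B·CB·AA·AA·AA·AA·AA·AA·AA·AA
    A ↦ AA
    B ↦ CB
    C ↦ B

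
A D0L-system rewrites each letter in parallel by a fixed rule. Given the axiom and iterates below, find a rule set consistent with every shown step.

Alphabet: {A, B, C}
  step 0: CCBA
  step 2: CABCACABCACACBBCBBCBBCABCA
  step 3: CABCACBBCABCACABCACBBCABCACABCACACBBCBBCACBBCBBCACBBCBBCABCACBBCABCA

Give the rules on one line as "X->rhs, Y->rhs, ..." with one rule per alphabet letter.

A->BCA, B->CBB, C->CA

  step 2 ⇒ step 3: CABCACABCACACBBCBBCBBCABCA ⇒ CA·BCA·CBB·CA·BCA·CA·BCA·CBB·CA·BCA·CA·BCA·CA·CBB·CBB·CA·CBB·CBB·CA·CBB·CBB·CA·BCA·CBB·CA·BCA
    A ↦ BCA
    B ↦ CBB
    C ↦ CA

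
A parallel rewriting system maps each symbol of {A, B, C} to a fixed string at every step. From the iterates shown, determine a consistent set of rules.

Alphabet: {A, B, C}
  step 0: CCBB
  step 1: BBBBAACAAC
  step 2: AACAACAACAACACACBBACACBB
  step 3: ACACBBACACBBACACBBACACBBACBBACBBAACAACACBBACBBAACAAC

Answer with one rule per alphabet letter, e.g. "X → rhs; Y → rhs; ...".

  step 2 ⇒ step 3: AACAACAACAACACACBBACACBB ⇒ AC·AC·BB·AC·AC·BB·AC·AC·BB·AC·AC·BB·AC·BB·AC·BB·AAC·AAC·AC·BB·AC·BB·AAC·AAC
    A ↦ AC
    B ↦ AAC
    C ↦ BB

A->AC, B->AAC, C->BB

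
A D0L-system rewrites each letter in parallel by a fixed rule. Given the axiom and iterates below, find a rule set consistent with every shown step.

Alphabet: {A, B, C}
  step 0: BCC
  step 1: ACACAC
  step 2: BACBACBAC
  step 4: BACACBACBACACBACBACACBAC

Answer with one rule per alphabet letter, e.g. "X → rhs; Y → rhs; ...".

A->B, B->AC, C->AC

  step 1 ⇒ step 2: ACACAC ⇒ B·AC·B·AC·B·AC
    A ↦ B
    C ↦ AC
  step 0 ⇒ step 1: BCC ⇒ AC·AC·AC
    B ↦ AC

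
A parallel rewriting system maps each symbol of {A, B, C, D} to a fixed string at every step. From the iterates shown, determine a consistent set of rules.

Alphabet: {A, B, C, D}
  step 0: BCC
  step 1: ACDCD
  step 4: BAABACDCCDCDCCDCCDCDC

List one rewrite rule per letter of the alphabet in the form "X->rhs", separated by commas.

A->BA, B->A, C->CD, D->C

  step 0 ⇒ step 1: BCC ⇒ A·CD·CD
    B ↦ A
    C ↦ CD
    A ↦ BA  (constrained at step 1)
    D ↦ C  (constrained at step 1)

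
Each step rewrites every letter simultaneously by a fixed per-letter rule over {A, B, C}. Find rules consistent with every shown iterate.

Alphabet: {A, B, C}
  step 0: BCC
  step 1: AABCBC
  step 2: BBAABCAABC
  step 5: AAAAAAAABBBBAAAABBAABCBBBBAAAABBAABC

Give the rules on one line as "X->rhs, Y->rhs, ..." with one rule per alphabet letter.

A->B, B->AA, C->BC

  step 1 ⇒ step 2: AABCBC ⇒ B·B·AA·BC·AA·BC
    A ↦ B
    B ↦ AA
    C ↦ BC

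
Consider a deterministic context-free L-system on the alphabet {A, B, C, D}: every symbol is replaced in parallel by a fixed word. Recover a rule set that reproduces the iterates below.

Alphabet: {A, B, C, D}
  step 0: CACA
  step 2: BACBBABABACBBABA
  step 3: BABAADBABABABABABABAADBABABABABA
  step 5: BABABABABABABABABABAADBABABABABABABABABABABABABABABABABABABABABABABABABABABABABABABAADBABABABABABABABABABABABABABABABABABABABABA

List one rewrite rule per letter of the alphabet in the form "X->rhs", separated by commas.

A->BA, B->BA, C->AD, D->CB

  step 2 ⇒ step 3: BACBBABABACBBABA ⇒ BA·BA·AD·BA·BA·BA·BA·BA·BA·BA·AD·BA·BA·BA·BA·BA
    A ↦ BA
    B ↦ BA
    C ↦ AD
    D ↦ CB  (constrained at step 3)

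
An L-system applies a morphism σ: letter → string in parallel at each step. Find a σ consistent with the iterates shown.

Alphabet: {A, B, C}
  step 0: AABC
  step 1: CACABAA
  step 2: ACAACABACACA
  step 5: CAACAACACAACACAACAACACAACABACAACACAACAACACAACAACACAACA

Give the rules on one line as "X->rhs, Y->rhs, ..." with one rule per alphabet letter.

  step 1 ⇒ step 2: CACABAA ⇒ A·CA·A·CA·BA·CA·CA
    A ↦ CA
    B ↦ BA
    C ↦ A

A->CA, B->BA, C->A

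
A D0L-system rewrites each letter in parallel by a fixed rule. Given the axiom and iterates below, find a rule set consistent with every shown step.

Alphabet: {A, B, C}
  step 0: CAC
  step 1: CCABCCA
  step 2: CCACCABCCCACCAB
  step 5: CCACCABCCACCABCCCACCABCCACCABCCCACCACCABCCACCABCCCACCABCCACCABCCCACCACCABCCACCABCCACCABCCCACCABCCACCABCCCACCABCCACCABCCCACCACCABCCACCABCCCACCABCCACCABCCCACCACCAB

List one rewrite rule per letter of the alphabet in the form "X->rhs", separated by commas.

A->B, B->C, C->CCA

  step 1 ⇒ step 2: CCABCCA ⇒ CCA·CCA·B·C·CCA·CCA·B
    A ↦ B
    B ↦ C
    C ↦ CCA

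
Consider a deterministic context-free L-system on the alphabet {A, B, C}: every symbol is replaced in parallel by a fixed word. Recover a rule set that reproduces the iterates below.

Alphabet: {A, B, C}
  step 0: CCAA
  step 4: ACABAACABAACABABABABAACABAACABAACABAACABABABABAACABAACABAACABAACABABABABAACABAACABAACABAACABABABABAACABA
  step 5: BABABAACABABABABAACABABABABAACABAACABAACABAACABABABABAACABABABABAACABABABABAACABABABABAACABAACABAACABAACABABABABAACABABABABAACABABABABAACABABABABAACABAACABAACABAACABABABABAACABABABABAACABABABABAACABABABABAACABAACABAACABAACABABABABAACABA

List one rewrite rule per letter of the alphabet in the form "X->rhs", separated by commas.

  step 4 ⇒ step 5: ACABAACABAACABABABABAACABAACABAACABAACABABABABAACABAACABAACABAACABABABABAACABAACABAACABAACABABABABAACABA ⇒ BA·BA·BA·ACA·BA·BA·BA·BA·ACA·BA·BA·BA·BA·ACA·BA·ACA·BA·ACA·BA·ACA·BA·BA·BA·BA·ACA·BA·BA·BA·BA·ACA·BA·BA·BA·BA·ACA·BA·BA·BA·BA·ACA·BA·ACA·BA·ACA·BA·ACA·BA·BA·BA·BA·ACA·BA·BA·BA·BA·ACA·BA·BA·BA·BA·ACA·BA·BA·BA·BA·ACA·BA·ACA·BA·ACA·BA·ACA·BA·BA·BA·BA·ACA·BA·BA·BA·BA·ACA·BA·BA·BA·BA·ACA·BA·BA·BA·BA·ACA·BA·ACA·BA·ACA·BA·ACA·BA·BA·BA·BA·ACA·BA
    A ↦ BA
    B ↦ ACA
    C ↦ BA

A->BA, B->ACA, C->BA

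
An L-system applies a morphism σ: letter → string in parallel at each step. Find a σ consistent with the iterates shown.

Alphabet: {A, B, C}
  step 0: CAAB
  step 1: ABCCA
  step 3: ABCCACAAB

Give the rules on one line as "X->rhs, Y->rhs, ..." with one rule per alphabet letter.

A->C, B->A, C->AB

  step 0 ⇒ step 1: CAAB ⇒ AB·C·C·A
    A ↦ C
    B ↦ A
    C ↦ AB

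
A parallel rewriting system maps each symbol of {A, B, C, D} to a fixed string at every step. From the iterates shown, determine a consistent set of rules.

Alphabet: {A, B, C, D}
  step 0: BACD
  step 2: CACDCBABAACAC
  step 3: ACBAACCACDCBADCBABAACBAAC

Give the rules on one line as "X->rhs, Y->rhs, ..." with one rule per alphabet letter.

A->BA, B->DC, C->AC, D->C

  step 2 ⇒ step 3: CACDCBABAACAC ⇒ AC·BA·AC·C·AC·DC·BA·DC·BA·BA·AC·BA·AC
    A ↦ BA
    B ↦ DC
    C ↦ AC
    D ↦ C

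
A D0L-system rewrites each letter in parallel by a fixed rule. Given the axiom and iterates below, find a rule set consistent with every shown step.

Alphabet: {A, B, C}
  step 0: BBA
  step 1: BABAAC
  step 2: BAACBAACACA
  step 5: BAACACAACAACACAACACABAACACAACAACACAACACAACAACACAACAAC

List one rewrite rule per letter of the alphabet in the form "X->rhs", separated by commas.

A->AC, B->BA, C->A

  step 1 ⇒ step 2: BABAAC ⇒ BA·AC·BA·AC·AC·A
    A ↦ AC
    B ↦ BA
    C ↦ A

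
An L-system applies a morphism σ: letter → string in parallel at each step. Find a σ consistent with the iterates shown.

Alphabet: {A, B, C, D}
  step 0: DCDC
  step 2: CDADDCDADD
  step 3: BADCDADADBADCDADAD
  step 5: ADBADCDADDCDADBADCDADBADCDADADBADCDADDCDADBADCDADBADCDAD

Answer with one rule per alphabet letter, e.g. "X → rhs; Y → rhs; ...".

A->CD, B->D, C->B, D->AD

  step 2 ⇒ step 3: CDADDCDADD ⇒ B·AD·CD·AD·AD·B·AD·CD·AD·AD
    A ↦ CD
    C ↦ B
    D ↦ AD
    B ↦ D  (constrained at step 3)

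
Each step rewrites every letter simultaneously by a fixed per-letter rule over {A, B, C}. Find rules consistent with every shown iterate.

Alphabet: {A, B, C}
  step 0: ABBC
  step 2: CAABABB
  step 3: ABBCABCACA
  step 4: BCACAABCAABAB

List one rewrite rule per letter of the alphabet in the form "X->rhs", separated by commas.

A->B, B->CA, C->A

  step 3 ⇒ step 4: ABBCABCACA ⇒ B·CA·CA·A·B·CA·A·B·A·B
    A ↦ B
    B ↦ CA
    C ↦ A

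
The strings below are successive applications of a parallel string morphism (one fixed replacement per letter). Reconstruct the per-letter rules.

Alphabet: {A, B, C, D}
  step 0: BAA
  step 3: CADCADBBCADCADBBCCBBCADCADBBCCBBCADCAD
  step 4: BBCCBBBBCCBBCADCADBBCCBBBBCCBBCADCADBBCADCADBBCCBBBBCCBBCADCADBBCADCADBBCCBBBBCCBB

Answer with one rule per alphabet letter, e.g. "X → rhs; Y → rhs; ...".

  step 3 ⇒ step 4: CADCADBBCADCADBBCCBBCADCADBBCCBBCADCAD ⇒ B·BCC·BB·B·BCC·BB·CAD·CAD·B·BCC·BB·B·BCC·BB·CAD·CAD·B·B·CAD·CAD·B·BCC·BB·B·BCC·BB·CAD·CAD·B·B·CAD·CAD·B·BCC·BB·B·BCC·BB
    A ↦ BCC
    B ↦ CAD
    C ↦ B
    D ↦ BB

A->BCC, B->CAD, C->B, D->BB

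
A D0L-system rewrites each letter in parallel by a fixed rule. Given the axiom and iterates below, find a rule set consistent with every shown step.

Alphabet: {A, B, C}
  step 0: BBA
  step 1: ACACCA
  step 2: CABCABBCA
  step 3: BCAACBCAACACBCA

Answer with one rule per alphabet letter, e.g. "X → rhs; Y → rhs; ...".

A->CA, B->AC, C->B

  step 2 ⇒ step 3: CABCABBCA ⇒ B·CA·AC·B·CA·AC·AC·B·CA
    A ↦ CA
    B ↦ AC
    C ↦ B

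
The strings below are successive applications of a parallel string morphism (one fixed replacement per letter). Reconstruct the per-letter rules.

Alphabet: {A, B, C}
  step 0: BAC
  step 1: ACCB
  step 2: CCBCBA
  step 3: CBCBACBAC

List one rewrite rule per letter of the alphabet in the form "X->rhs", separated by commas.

  step 2 ⇒ step 3: CCBCBA ⇒ CB·CB·A·CB·A·C
    A ↦ C
    B ↦ A
    C ↦ CB

A->C, B->A, C->CB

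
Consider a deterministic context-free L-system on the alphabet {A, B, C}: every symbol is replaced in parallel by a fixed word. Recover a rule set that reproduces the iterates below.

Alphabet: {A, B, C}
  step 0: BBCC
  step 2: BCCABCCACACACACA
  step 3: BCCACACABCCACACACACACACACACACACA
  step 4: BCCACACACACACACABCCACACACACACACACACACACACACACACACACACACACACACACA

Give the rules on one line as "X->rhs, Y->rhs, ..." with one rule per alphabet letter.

A->CA, B->BC, C->CA

  step 3 ⇒ step 4: BCCACACABCCACACACACACACACACACACA ⇒ BC·CA·CA·CA·CA·CA·CA·CA·BC·CA·CA·CA·CA·CA·CA·CA·CA·CA·CA·CA·CA·CA·CA·CA·CA·CA·CA·CA·CA·CA·CA·CA
    A ↦ CA
    B ↦ BC
    C ↦ CA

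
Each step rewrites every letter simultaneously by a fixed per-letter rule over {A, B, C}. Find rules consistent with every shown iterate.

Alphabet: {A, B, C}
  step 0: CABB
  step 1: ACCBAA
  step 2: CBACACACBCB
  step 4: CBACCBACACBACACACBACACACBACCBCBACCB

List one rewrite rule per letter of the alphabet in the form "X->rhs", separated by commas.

A->CB, B->A, C->AC

  step 1 ⇒ step 2: ACCBAA ⇒ CB·AC·AC·A·CB·CB
    A ↦ CB
    B ↦ A
    C ↦ AC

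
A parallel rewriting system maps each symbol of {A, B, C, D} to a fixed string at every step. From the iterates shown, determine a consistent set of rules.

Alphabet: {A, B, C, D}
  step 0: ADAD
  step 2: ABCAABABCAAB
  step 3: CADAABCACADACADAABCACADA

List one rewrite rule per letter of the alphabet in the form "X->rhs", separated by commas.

  step 2 ⇒ step 3: ABCAABABCAAB ⇒ CA·DA·AB·CA·CA·DA·CA·DA·AB·CA·CA·DA
    A ↦ CA
    B ↦ DA
    C ↦ AB
    D ↦ C  (constrained at step 0)

A->CA, B->DA, C->AB, D->C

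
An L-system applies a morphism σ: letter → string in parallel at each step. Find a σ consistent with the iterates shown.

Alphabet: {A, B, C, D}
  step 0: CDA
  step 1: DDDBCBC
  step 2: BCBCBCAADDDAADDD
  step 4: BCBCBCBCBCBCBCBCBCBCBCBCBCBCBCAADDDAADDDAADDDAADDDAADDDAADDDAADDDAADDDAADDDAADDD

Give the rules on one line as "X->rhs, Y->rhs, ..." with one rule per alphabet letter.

  step 1 ⇒ step 2: DDDBCBC ⇒ BC·BC·BC·AA·DDD·AA·DDD
    B ↦ AA
    C ↦ DDD
    D ↦ BC
  step 0 ⇒ step 1: CDA ⇒ DDD·BC·BC
    A ↦ BC

A->BC, B->AA, C->DDD, D->BC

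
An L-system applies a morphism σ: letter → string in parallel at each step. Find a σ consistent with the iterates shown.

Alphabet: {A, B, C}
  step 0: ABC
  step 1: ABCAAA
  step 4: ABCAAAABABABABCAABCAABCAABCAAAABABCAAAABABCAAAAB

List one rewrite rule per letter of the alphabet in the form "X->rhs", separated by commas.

  step 0 ⇒ step 1: ABC ⇒ AB·CA·AA
    A ↦ AB
    B ↦ CA
    C ↦ AA

A->AB, B->CA, C->AA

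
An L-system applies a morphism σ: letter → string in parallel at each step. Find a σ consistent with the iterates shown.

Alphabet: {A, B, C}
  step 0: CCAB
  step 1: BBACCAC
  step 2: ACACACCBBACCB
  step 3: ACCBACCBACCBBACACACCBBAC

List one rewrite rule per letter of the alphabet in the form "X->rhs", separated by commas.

A->ACC, B->AC, C->B

  step 2 ⇒ step 3: ACACACCBBACCB ⇒ ACC·B·ACC·B·ACC·B·B·AC·AC·ACC·B·B·AC
    A ↦ ACC
    B ↦ AC
    C ↦ B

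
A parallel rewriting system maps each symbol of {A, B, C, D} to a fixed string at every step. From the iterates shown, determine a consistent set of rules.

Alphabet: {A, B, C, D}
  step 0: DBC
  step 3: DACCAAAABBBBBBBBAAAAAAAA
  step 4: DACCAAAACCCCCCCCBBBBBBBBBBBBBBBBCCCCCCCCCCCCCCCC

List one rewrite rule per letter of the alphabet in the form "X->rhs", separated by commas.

A->CC, B->BB, C->AA, D->DA

  step 3 ⇒ step 4: DACCAAAABBBBBBBBAAAAAAAA ⇒ DA·CC·AA·AA·CC·CC·CC·CC·BB·BB·BB·BB·BB·BB·BB·BB·CC·CC·CC·CC·CC·CC·CC·CC
    A ↦ CC
    B ↦ BB
    C ↦ AA
    D ↦ DA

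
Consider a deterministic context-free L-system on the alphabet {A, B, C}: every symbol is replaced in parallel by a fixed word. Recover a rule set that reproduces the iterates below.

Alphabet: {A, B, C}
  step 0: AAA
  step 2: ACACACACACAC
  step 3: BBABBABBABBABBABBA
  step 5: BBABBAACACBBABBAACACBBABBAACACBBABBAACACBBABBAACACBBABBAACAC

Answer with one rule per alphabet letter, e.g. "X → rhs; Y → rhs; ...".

A->BB, B->AC, C->A

  step 2 ⇒ step 3: ACACACACACAC ⇒ BB·A·BB·A·BB·A·BB·A·BB·A·BB·A
    A ↦ BB
    C ↦ A
    B ↦ AC  (constrained at step 3)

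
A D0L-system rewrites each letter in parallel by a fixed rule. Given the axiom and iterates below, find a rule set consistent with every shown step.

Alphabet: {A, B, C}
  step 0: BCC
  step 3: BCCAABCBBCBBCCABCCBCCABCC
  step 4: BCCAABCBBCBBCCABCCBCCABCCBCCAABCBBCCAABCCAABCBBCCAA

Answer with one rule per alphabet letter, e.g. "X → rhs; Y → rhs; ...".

A->BCB, B->BCC, C->A

  step 3 ⇒ step 4: BCCAABCBBCBBCCABCCBCCABCC ⇒ BCC·A·A·BCB·BCB·BCC·A·BCC·BCC·A·BCC·BCC·A·A·BCB·BCC·A·A·BCC·A·A·BCB·BCC·A·A
    A ↦ BCB
    B ↦ BCC
    C ↦ A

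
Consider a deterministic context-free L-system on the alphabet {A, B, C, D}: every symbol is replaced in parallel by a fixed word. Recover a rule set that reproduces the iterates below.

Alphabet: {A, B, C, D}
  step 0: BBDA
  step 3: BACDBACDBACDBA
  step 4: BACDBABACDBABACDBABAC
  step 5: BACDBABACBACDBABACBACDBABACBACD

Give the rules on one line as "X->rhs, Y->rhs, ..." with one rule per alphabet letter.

  step 4 ⇒ step 5: BACDBABACDBABACDBABAC ⇒ BA·C·D·BA·BA·C·BA·C·D·BA·BA·C·BA·C·D·BA·BA·C·BA·C·D
    A ↦ C
    B ↦ BA
    C ↦ D
    D ↦ BA

A->C, B->BA, C->D, D->BA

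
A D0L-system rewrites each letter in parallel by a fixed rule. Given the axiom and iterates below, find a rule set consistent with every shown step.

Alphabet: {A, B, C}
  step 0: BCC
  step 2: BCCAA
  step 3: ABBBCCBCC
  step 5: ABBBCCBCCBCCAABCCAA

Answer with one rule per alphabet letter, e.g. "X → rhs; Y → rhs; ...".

A->BCC, B->A, C->B

  step 2 ⇒ step 3: BCCAA ⇒ A·B·B·BCC·BCC
    A ↦ BCC
    B ↦ A
    C ↦ B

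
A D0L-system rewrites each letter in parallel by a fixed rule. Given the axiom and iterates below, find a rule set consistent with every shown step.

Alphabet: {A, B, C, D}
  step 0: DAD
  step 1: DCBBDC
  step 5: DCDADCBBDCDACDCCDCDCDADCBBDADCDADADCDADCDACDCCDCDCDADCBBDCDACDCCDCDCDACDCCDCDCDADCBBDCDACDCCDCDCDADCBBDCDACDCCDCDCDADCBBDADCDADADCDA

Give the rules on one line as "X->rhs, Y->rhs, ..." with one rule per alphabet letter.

  step 0 ⇒ step 1: DAD ⇒ DC·BB·DC
    A ↦ BB
    D ↦ DC
    B ↦ CDC  (constrained at step 1)
    C ↦ DA  (constrained at step 1)

A->BB, B->CDC, C->DA, D->DC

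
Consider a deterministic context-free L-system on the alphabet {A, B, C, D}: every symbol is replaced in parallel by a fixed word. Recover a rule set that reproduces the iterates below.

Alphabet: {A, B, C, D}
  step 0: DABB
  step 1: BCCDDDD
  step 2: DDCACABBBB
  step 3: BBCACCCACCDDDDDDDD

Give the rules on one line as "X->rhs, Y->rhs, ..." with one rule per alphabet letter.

A->CC, B->DD, C->CA, D->B

  step 2 ⇒ step 3: DDCACABBBB ⇒ B·B·CA·CC·CA·CC·DD·DD·DD·DD
    A ↦ CC
    B ↦ DD
    C ↦ CA
    D ↦ B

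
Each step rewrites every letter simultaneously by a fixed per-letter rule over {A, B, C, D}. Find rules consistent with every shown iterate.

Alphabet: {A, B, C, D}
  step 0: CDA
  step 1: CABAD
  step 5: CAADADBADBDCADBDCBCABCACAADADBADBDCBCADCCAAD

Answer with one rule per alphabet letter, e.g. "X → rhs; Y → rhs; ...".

  step 0 ⇒ step 1: CDA ⇒ CA·B·AD
    A ↦ AD
    C ↦ CA
    D ↦ B
    B ↦ DC  (constrained at step 1)

A->AD, B->DC, C->CA, D->B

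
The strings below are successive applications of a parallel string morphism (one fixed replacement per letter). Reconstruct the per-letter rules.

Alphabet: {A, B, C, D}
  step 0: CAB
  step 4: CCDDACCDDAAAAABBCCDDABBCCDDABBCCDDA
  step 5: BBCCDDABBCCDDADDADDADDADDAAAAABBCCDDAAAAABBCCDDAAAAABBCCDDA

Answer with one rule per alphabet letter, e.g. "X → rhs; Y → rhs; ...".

  step 4 ⇒ step 5: CCDDACCDDAAAAABBCCDDABBCCDDABBCCDDA ⇒ B·B·C·C·DDA·B·B·C·C·DDA·DDA·DDA·DDA·DDA·AA·AA·B·B·C·C·DDA·AA·AA·B·B·C·C·DDA·AA·AA·B·B·C·C·DDA
    A ↦ DDA
    B ↦ AA
    C ↦ B
    D ↦ C

A->DDA, B->AA, C->B, D->C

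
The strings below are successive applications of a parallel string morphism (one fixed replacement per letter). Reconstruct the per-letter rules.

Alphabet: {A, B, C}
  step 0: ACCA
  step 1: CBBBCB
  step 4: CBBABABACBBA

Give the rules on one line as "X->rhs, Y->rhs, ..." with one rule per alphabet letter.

  step 0 ⇒ step 1: ACCA ⇒ CB·B·B·CB
    A ↦ CB
    C ↦ B
    B ↦ A  (constrained at step 1)

A->CB, B->A, C->B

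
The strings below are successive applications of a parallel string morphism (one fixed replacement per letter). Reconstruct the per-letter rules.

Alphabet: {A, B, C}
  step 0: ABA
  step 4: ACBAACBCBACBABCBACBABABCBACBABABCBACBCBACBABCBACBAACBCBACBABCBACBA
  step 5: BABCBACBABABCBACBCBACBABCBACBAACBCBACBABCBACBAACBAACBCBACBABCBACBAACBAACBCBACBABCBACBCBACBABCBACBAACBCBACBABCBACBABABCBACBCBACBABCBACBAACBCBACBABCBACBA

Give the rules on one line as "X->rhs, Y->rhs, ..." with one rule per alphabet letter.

  step 4 ⇒ step 5: ACBAACBCBACBABCBACBABABCBACBABABCBACBCBACBABCBACBAACBCBACBABCBACBA ⇒ BA·BCB·AC·BA·BA·BCB·AC·BCB·AC·BA·BCB·AC·BA·AC·BCB·AC·BA·BCB·AC·BA·AC·BA·AC·BCB·AC·BA·BCB·AC·BA·AC·BA·AC·BCB·AC·BA·BCB·AC·BCB·AC·BA·BCB·AC·BA·AC·BCB·AC·BA·BCB·AC·BA·BA·BCB·AC·BCB·AC·BA·BCB·AC·BA·AC·BCB·AC·BA·BCB·AC·BA
    A ↦ BA
    B ↦ AC
    C ↦ BCB

A->BA, B->AC, C->BCB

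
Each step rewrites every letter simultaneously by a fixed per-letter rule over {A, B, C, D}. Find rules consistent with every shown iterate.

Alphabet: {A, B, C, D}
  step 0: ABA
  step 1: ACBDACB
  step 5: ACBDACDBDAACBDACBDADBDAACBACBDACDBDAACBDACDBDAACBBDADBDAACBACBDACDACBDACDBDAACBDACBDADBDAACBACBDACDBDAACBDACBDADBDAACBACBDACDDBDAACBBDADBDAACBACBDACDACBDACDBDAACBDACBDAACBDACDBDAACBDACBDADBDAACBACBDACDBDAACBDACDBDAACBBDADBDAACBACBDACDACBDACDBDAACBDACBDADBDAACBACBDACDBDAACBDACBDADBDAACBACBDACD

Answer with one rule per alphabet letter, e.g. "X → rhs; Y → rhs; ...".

  step 0 ⇒ step 1: ABA ⇒ ACB·D·ACB
    A ↦ ACB
    B ↦ D
    C ↦ DAC  (constrained at step 1)
    D ↦ BDA  (constrained at step 1)

A->ACB, B->D, C->DAC, D->BDA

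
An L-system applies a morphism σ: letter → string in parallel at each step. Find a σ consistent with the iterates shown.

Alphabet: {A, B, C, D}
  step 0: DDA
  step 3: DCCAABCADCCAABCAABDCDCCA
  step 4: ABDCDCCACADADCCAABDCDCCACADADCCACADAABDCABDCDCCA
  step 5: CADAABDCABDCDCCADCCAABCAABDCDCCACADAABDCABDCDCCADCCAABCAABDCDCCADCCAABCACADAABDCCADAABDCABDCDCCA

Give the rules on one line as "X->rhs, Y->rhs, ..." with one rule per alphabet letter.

A->CA, B->DA, C->DC, D->AB

  step 4 ⇒ step 5: ABDCDCCACADADCCAABDCDCCACADADCCACADAABDCABDCDCCA ⇒ CA·DA·AB·DC·AB·DC·DC·CA·DC·CA·AB·CA·AB·DC·DC·CA·CA·DA·AB·DC·AB·DC·DC·CA·DC·CA·AB·CA·AB·DC·DC·CA·DC·CA·AB·CA·CA·DA·AB·DC·CA·DA·AB·DC·AB·DC·DC·CA
    A ↦ CA
    B ↦ DA
    C ↦ DC
    D ↦ AB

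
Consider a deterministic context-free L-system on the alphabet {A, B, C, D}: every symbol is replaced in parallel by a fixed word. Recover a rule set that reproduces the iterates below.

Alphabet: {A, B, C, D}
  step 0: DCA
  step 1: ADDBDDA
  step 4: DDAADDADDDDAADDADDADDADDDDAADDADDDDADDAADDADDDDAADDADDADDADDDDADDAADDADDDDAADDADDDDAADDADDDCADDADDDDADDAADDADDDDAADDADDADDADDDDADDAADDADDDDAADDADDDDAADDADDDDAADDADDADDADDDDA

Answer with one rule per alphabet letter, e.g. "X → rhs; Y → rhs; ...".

  step 0 ⇒ step 1: DCA ⇒ ADD·B·DDA
    A ↦ DDA
    C ↦ B
    D ↦ ADD
    B ↦ DC  (constrained at step 1)

A->DDA, B->DC, C->B, D->ADD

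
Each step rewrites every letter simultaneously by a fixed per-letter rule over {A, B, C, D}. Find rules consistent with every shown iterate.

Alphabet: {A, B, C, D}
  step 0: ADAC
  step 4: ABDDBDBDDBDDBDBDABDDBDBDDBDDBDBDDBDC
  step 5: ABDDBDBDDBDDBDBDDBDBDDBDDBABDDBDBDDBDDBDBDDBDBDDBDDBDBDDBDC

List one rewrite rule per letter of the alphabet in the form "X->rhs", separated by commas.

A->AB, B->D, C->DC, D->DB

  step 4 ⇒ step 5: ABDDBDBDDBDDBDBDABDDBDBDDBDDBDBDDBDC ⇒ AB·D·DB·DB·D·DB·D·DB·DB·D·DB·DB·D·DB·D·DB·AB·D·DB·DB·D·DB·D·DB·DB·D·DB·DB·D·DB·D·DB·DB·D·DB·DC
    A ↦ AB
    B ↦ D
    C ↦ DC
    D ↦ DB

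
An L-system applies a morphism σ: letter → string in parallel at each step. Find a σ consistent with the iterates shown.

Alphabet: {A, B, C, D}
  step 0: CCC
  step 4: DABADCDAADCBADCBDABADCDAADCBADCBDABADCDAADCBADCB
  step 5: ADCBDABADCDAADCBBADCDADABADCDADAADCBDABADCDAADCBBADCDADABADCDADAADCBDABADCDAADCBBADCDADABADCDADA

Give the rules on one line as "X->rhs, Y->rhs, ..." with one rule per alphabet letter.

  step 4 ⇒ step 5: DABADCDAADCBADCBDABADCDAADCBADCBDABADCDAADCBADCB ⇒ ADC·B·DA·B·ADC·DA·ADC·B·B·ADC·DA·DA·B·ADC·DA·DA·ADC·B·DA·B·ADC·DA·ADC·B·B·ADC·DA·DA·B·ADC·DA·DA·ADC·B·DA·B·ADC·DA·ADC·B·B·ADC·DA·DA·B·ADC·DA·DA
    A ↦ B
    B ↦ DA
    C ↦ DA
    D ↦ ADC

A->B, B->DA, C->DA, D->ADC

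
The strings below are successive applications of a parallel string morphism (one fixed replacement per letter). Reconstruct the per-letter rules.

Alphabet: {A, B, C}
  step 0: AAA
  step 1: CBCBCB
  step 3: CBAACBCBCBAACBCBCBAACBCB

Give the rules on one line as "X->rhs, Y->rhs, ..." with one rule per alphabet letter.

A->CB, B->AA, C->CB

  step 0 ⇒ step 1: AAA ⇒ CB·CB·CB
    A ↦ CB
    B ↦ AA  (constrained at step 1)
    C ↦ CB  (constrained at step 1)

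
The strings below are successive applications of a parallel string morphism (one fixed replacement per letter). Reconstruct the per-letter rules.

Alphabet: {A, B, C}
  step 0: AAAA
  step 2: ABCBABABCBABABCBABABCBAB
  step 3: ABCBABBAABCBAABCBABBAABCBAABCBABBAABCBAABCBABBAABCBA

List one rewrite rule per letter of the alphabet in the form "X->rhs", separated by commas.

  step 2 ⇒ step 3: ABCBABABCBABABCBABABCBAB ⇒ ABC·BA·B·BA·ABC·BA·ABC·BA·B·BA·ABC·BA·ABC·BA·B·BA·ABC·BA·ABC·BA·B·BA·ABC·BA
    A ↦ ABC
    B ↦ BA
    C ↦ B

A->ABC, B->BA, C->B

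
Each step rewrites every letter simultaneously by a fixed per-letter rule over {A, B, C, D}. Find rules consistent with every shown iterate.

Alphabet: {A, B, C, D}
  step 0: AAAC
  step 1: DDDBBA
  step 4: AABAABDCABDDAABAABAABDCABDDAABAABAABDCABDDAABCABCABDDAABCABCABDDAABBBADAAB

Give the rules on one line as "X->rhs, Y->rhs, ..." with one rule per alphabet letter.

A->D, B->AAB, C->BBA, D->CAB

  step 0 ⇒ step 1: AAAC ⇒ D·D·D·BBA
    A ↦ D
    C ↦ BBA
    B ↦ AAB  (constrained at step 1)
    D ↦ CAB  (constrained at step 1)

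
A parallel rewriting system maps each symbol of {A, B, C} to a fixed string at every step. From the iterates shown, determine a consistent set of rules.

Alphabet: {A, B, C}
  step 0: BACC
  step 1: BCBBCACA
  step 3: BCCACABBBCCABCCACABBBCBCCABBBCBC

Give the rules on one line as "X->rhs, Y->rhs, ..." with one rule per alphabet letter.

A->BB, B->BC, C->CA

  step 0 ⇒ step 1: BACC ⇒ BC·BB·CA·CA
    A ↦ BB
    B ↦ BC
    C ↦ CA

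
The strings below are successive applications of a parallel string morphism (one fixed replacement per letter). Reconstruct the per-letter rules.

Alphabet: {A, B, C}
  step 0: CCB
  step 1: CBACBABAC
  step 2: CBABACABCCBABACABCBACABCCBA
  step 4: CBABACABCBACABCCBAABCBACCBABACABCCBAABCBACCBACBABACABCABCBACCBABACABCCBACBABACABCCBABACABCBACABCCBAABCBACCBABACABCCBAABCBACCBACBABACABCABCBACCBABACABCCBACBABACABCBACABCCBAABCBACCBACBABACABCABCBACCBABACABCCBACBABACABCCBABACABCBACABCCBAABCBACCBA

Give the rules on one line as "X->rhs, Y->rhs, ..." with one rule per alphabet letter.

A->ABC, B->BAC, C->CBA

  step 1 ⇒ step 2: CBACBABAC ⇒ CBA·BAC·ABC·CBA·BAC·ABC·BAC·ABC·CBA
    A ↦ ABC
    B ↦ BAC
    C ↦ CBA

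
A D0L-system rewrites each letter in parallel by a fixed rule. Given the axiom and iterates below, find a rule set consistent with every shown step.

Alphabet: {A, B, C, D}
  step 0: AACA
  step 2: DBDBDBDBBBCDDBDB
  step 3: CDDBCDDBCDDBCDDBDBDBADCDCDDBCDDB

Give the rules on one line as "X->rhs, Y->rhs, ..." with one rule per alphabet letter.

  step 2 ⇒ step 3: DBDBDBDBBBCDDBDB ⇒ CD·DB·CD·DB·CD·DB·CD·DB·DB·DB·AD·CD·CD·DB·CD·DB
    B ↦ DB
    C ↦ AD
    D ↦ CD
    A ↦ BB  (constrained at step 0)

A->BB, B->DB, C->AD, D->CD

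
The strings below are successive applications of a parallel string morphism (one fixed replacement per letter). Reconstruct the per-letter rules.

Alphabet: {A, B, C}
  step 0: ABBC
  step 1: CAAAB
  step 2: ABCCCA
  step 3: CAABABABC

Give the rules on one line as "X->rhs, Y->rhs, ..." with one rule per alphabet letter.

  step 2 ⇒ step 3: ABCCCA ⇒ C·A·AB·AB·AB·C
    A ↦ C
    B ↦ A
    C ↦ AB

A->C, B->A, C->AB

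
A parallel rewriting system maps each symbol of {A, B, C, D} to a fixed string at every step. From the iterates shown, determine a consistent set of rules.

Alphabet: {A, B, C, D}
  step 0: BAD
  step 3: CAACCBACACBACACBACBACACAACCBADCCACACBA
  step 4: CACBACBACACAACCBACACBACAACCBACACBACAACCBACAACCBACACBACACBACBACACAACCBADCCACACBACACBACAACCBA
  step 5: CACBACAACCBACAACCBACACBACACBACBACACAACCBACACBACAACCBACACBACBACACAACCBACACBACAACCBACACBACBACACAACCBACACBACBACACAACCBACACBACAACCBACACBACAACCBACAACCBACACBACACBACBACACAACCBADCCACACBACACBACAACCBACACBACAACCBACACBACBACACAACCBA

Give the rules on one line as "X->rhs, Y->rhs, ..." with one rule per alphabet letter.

A->CBA, B->AC, C->CA, D->DC

  step 4 ⇒ step 5: CACBACBACACAACCBACACBACAACCBACACBACAACCBACAACCBACACBACACBACBACACAACCBADCCACACBACACBACAACCBA ⇒ CA·CBA·CA·AC·CBA·CA·AC·CBA·CA·CBA·CA·CBA·CBA·CA·CA·AC·CBA·CA·CBA·CA·AC·CBA·CA·CBA·CBA·CA·CA·AC·CBA·CA·CBA·CA·AC·CBA·CA·CBA·CBA·CA·CA·AC·CBA·CA·CBA·CBA·CA·CA·AC·CBA·CA·CBA·CA·AC·CBA·CA·CBA·CA·AC·CBA·CA·AC·CBA·CA·CBA·CA·CBA·CBA·CA·CA·AC·CBA·DC·CA·CA·CBA·CA·CBA·CA·AC·CBA·CA·CBA·CA·AC·CBA·CA·CBA·CBA·CA·CA·AC·CBA
    A ↦ CBA
    B ↦ AC
    C ↦ CA
    D ↦ DC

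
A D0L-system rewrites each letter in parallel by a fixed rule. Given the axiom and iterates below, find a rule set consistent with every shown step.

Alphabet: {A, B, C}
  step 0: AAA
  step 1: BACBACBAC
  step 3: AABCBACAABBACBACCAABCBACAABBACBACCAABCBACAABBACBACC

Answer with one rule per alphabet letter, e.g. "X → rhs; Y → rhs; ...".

A->BAC, B->C, C->AAB

  step 0 ⇒ step 1: AAA ⇒ BAC·BAC·BAC
    A ↦ BAC
    B ↦ C  (constrained at step 1)
    C ↦ AAB  (constrained at step 1)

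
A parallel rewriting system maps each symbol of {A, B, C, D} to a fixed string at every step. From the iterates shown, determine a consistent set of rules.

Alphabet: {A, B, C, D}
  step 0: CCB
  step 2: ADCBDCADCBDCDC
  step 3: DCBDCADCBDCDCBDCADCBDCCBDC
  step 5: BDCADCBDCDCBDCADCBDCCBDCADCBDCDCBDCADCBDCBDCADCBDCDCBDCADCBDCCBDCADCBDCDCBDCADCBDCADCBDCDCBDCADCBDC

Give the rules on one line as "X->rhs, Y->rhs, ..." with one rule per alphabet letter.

  step 2 ⇒ step 3: ADCBDCADCBDCDC ⇒ D·C·BDC·AD·C·BDC·D·C·BDC·AD·C·BDC·C·BDC
    A ↦ D
    B ↦ AD
    C ↦ BDC
    D ↦ C

A->D, B->AD, C->BDC, D->C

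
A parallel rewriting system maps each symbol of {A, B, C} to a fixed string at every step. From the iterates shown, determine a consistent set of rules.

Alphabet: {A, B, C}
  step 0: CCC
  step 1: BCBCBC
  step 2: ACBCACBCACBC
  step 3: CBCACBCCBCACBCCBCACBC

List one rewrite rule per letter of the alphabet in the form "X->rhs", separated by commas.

  step 2 ⇒ step 3: ACBCACBCACBC ⇒ C·BC·AC·BC·C·BC·AC·BC·C·BC·AC·BC
    A ↦ C
    B ↦ AC
    C ↦ BC

A->C, B->AC, C->BC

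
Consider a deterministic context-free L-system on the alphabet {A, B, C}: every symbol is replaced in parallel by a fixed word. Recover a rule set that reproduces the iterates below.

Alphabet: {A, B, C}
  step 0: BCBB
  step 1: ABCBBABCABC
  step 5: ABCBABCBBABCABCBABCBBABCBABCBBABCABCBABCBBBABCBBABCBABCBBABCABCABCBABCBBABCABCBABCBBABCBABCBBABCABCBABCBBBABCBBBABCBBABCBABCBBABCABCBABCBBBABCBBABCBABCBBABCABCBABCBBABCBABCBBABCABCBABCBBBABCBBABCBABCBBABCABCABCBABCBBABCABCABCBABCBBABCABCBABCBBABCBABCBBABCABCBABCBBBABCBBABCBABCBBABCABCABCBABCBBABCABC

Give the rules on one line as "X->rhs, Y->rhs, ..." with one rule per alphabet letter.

A->B, B->ABC, C->BB

  step 0 ⇒ step 1: BCBB ⇒ ABC·BB·ABC·ABC
    B ↦ ABC
    C ↦ BB
    A ↦ B  (constrained at step 1)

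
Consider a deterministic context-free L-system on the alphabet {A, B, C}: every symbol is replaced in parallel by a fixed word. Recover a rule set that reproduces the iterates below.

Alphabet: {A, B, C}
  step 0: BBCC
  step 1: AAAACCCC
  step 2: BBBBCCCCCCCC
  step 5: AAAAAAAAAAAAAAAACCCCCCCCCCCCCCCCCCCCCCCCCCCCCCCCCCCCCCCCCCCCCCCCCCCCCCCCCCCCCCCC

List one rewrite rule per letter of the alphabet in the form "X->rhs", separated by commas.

  step 1 ⇒ step 2: AAAACCCC ⇒ B·B·B·B·CC·CC·CC·CC
    A ↦ B
    C ↦ CC
  step 0 ⇒ step 1: BBCC ⇒ AA·AA·CC·CC
    B ↦ AA

A->B, B->AA, C->CC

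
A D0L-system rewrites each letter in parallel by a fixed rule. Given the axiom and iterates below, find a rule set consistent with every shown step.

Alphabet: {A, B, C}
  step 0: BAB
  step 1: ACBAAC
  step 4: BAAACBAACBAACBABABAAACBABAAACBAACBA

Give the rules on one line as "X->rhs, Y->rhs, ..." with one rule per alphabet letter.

A->BA, B->AC, C->A

  step 0 ⇒ step 1: BAB ⇒ AC·BA·AC
    A ↦ BA
    B ↦ AC
    C ↦ A  (constrained at step 1)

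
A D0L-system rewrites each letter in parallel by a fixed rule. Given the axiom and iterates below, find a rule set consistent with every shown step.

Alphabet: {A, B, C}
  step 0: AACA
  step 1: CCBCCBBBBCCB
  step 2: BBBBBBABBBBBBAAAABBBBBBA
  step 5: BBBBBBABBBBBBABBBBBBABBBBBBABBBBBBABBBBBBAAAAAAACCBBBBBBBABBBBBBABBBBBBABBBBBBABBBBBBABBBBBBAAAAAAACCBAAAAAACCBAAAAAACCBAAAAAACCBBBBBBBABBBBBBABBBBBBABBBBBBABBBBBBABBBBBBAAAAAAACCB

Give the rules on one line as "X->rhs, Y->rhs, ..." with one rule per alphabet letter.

A->CCB, B->A, C->BBB

  step 1 ⇒ step 2: CCBCCBBBBCCB ⇒ BBB·BBB·A·BBB·BBB·A·A·A·A·BBB·BBB·A
    B ↦ A
    C ↦ BBB
  step 0 ⇒ step 1: AACA ⇒ CCB·CCB·BBB·CCB
    A ↦ CCB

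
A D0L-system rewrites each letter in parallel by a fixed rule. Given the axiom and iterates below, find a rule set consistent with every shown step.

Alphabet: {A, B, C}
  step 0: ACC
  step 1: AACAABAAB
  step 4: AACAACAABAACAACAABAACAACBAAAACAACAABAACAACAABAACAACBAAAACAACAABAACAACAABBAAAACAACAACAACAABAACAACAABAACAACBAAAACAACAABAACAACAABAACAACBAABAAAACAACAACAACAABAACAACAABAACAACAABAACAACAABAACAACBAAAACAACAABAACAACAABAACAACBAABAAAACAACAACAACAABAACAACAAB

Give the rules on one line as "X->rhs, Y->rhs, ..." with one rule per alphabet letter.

  step 0 ⇒ step 1: ACC ⇒ AAC·AAB·AAB
    A ↦ AAC
    C ↦ AAB
    B ↦ BAA  (constrained at step 1)

A->AAC, B->BAA, C->AAB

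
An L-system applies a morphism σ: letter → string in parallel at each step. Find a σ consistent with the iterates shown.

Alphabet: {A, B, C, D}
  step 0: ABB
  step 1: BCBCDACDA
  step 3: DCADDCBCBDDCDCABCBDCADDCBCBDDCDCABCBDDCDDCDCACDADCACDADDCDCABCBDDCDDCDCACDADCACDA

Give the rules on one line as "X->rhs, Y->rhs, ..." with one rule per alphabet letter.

A->BCB, B->CDA, C->DCA, D->DDC

  step 0 ⇒ step 1: ABB ⇒ BCB·CDA·CDA
    A ↦ BCB
    B ↦ CDA
    C ↦ DCA  (constrained at step 1)
    D ↦ DDC  (constrained at step 1)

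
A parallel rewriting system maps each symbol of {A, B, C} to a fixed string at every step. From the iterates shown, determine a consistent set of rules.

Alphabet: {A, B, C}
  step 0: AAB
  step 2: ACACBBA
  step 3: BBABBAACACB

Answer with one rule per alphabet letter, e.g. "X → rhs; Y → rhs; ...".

A->B, B->AC, C->BA

  step 2 ⇒ step 3: ACACBBA ⇒ B·BA·B·BA·AC·AC·B
    A ↦ B
    B ↦ AC
    C ↦ BA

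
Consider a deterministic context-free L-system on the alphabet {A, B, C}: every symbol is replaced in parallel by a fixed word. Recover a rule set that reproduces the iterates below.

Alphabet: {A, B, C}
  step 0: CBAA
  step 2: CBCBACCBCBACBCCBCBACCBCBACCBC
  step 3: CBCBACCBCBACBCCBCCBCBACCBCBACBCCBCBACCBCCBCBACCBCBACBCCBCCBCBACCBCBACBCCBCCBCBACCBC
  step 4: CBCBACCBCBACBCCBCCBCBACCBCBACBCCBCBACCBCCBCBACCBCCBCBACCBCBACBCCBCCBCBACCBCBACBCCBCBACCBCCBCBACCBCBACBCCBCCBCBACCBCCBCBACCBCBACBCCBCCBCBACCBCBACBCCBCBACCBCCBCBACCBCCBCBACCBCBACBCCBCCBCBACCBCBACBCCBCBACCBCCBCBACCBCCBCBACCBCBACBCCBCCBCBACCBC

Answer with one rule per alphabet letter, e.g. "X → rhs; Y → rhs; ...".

A->BC, B->BAC, C->CBC

  step 3 ⇒ step 4: CBCBACCBCBACBCCBCCBCBACCBCBACBCCBCBACCBCCBCBACCBCBACBCCBCCBCBACCBCBACBCCBCCBCBACCBC ⇒ CBC·BAC·CBC·BAC·BC·CBC·CBC·BAC·CBC·BAC·BC·CBC·BAC·CBC·CBC·BAC·CBC·CBC·BAC·CBC·BAC·BC·CBC·CBC·BAC·CBC·BAC·BC·CBC·BAC·CBC·CBC·BAC·CBC·BAC·BC·CBC·CBC·BAC·CBC·CBC·BAC·CBC·BAC·BC·CBC·CBC·BAC·CBC·BAC·BC·CBC·BAC·CBC·CBC·BAC·CBC·CBC·BAC·CBC·BAC·BC·CBC·CBC·BAC·CBC·BAC·BC·CBC·BAC·CBC·CBC·BAC·CBC·CBC·BAC·CBC·BAC·BC·CBC·CBC·BAC·CBC
    A ↦ BC
    B ↦ BAC
    C ↦ CBC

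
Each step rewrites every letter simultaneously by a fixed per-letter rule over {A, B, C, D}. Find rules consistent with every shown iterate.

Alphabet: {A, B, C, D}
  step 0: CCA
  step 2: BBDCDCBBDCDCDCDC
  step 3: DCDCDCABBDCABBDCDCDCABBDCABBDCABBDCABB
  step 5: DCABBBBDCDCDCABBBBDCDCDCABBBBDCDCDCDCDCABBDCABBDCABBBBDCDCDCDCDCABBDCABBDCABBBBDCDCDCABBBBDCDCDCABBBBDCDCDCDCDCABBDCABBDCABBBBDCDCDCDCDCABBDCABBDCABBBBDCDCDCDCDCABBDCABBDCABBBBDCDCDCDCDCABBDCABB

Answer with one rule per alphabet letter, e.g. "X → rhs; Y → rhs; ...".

A->BB, B->DC, C->ABB, D->DC

  step 2 ⇒ step 3: BBDCDCBBDCDCDCDC ⇒ DC·DC·DC·ABB·DC·ABB·DC·DC·DC·ABB·DC·ABB·DC·ABB·DC·ABB
    B ↦ DC
    C ↦ ABB
    D ↦ DC
    A ↦ BB  (constrained at step 0)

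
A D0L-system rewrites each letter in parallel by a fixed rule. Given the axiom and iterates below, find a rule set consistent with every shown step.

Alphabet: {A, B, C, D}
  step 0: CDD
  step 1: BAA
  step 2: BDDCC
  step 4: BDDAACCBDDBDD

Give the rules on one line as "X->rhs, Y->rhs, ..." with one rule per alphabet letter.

  step 1 ⇒ step 2: BAA ⇒ BDD·C·C
    A ↦ C
    B ↦ BDD
  step 0 ⇒ step 1: CDD ⇒ B·A·A
    C ↦ B
  step 0 ⇒ step 1: CDD ⇒ B·A·A
    D ↦ A

A->C, B->BDD, C->B, D->A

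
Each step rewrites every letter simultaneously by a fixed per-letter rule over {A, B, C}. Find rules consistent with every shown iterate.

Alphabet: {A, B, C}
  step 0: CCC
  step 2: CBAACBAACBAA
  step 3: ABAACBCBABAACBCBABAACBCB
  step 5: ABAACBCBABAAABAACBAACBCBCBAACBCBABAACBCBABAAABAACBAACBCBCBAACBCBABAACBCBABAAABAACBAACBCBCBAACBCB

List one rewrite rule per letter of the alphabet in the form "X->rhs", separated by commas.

A->CB, B->AA, C->AB

  step 2 ⇒ step 3: CBAACBAACBAA ⇒ AB·AA·CB·CB·AB·AA·CB·CB·AB·AA·CB·CB
    A ↦ CB
    B ↦ AA
    C ↦ AB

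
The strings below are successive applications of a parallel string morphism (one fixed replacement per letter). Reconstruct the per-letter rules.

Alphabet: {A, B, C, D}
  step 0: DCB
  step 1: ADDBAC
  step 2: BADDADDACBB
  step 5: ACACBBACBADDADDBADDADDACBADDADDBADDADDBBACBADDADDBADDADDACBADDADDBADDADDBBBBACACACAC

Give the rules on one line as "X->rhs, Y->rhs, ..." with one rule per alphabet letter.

A->B, B->AC, C->B, D->ADD

  step 1 ⇒ step 2: ADDBAC ⇒ B·ADD·ADD·AC·B·B
    A ↦ B
    B ↦ AC
    C ↦ B
    D ↦ ADD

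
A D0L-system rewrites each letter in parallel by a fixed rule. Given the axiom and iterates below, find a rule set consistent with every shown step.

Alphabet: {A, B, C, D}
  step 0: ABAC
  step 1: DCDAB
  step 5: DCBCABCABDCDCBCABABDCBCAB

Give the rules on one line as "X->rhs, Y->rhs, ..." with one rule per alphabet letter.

A->D, B->C, C->AB, D->BC

  step 0 ⇒ step 1: ABAC ⇒ D·C·D·AB
    A ↦ D
    B ↦ C
    C ↦ AB
    D ↦ BC  (constrained at step 1)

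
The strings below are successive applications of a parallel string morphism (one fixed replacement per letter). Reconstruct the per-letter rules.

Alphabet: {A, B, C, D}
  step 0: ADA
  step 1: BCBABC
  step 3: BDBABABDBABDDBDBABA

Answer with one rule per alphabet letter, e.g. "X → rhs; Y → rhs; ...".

  step 0 ⇒ step 1: ADA ⇒ BC·BA·BC
    A ↦ BC
    D ↦ BA
    B ↦ BD  (constrained at step 1)
    C ↦ D  (constrained at step 1)

A->BC, B->BD, C->D, D->BA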